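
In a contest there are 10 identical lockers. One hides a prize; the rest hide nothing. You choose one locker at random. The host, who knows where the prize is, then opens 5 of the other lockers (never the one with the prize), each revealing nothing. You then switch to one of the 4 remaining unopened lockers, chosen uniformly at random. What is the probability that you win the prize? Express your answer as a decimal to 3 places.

Your original locker holds the prize with probability 1/10, so the other 9 collectively hold it with probability 9/10.
The host can always find 5 empty lockers to open, so the reveals don't change that 9/10; it is now spread over the 4 remaining unopened lockers.
P(win by switching) = (9/10) · (1/4) = 9/40 ≈ 0.225.

0.225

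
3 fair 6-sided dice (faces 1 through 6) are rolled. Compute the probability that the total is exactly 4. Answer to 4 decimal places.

There are 6^3 = 216 equally likely outcomes.
The number of ordered 3-tuples from {1,…,6} summing to 4 is 3.
P(sum = 4) = 3/216 = 1/72 ≈ 0.0139.

0.0139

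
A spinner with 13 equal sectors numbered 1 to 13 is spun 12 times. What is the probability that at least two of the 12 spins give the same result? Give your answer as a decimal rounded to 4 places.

P(all 12 different) = 13/13 · 12/13 · ··· · 2/13 ≈ 0.0003.
P(at least two equal) = 1 − 0.0003 = 0.9997.

0.9997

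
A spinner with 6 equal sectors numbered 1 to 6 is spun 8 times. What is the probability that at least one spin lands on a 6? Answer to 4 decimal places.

P(no spin lands on a 6) = (5/6)^8 ≈ 0.2326.
P(at least one) = 1 − 0.2326 = 0.7674.

0.7674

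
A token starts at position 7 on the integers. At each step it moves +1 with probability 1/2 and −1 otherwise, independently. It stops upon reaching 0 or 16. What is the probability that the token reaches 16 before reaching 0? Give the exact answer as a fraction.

With a fair step, P(i) = ½P(i−1) + ½P(i+1) with P(0)=0, P(16)=1 has the linear solution P(i) = i/16.
P(7) = 7/16.

7/16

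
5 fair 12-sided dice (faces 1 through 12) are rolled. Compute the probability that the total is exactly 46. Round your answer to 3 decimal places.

0.012

There are 12^5 = 248832 equally likely outcomes.
The number of ordered 5-tuples from {1,…,12} summing to 46 is 2985.
P(sum = 46) = 2985/248832 = 995/82944 ≈ 0.012.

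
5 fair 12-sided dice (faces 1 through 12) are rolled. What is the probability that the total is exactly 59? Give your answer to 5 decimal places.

0.00002

There are 12^5 = 248832 equally likely outcomes.
The number of ordered 5-tuples from {1,…,12} summing to 59 is 5.
P(sum = 59) = 5/248832 ≈ 0.00002.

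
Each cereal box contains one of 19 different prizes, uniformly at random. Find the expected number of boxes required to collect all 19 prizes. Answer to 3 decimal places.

After i distinct types are collected, each trial gives a new one with probability (19−i)/19, so the expected wait for the next new type is 19/(19−i).
E = 19/19 + 19/18 + 19/17 + 19/16 + 19/15 + 19/14 + 19/13 + 19/12 + 19/11 + 19/10 + 19/9 + 19/8 + 19/7 + 19/6 + 19/5 + 19/4 + 19/3 + 19/2 + 19/1 = 275295799/4084080 ≈ 67.407.

67.407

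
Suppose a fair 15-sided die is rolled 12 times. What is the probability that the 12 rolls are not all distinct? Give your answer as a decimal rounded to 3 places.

0.998

P(all 12 different) = 15/15 · 14/15 · ··· · 4/15 ≈ 0.002.
P(at least two equal) = 1 − 0.002 = 0.998.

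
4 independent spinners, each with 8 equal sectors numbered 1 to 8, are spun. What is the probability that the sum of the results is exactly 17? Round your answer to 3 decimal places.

There are 8^4 = 4096 equally likely outcomes.
The number of ordered 4-tuples from {1,…,8} summing to 17 is 336.
P(sum = 17) = 336/4096 = 21/256 ≈ 0.082.

0.082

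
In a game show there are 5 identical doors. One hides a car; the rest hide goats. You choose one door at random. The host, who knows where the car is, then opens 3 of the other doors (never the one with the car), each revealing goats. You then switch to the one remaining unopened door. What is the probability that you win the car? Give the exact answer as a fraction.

4/5

Your original door holds the car with probability 1/5, so the other 4 collectively hold it with probability 4/5.
The host can always find 3 empty doors to open, so the reveals don't change that 4/5; it is now spread over the 1 remaining unopened door.
P(win by switching) = (4/5) · (1/1) = 4/5.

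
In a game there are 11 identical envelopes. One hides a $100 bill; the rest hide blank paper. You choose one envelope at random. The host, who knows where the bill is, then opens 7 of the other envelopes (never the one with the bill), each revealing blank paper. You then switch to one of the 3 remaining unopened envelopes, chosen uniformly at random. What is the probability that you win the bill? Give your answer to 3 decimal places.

Your original envelope holds the bill with probability 1/11, so the other 10 collectively hold it with probability 10/11.
The host can always find 7 empty envelopes to open, so the reveals don't change that 10/11; it is now spread over the 3 remaining unopened envelopes.
P(win by switching) = (10/11) · (1/3) = 10/33 ≈ 0.303.

0.303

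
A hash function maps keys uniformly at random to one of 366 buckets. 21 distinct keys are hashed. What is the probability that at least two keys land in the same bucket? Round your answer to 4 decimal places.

It's easier to compute the probability that all 21 are distinct.
P(all distinct) = 366/366 · 365/366 · ··· · 346/366 ≈ 0.5572.
So the probability of at least one match is 1 − 0.5572 = 0.4428.

0.4428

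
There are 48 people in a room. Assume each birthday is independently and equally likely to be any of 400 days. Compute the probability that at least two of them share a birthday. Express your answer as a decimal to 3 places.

0.947

It's easier to compute the probability that all 48 are distinct.
P(all distinct) = 400/400 · 399/400 · ··· · 353/400 ≈ 0.053.
So the probability of at least one match is 1 − 0.053 = 0.947.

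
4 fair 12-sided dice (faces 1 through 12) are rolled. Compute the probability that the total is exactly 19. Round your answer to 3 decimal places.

There are 12^4 = 20736 equally likely outcomes.
The number of ordered 4-tuples from {1,…,12} summing to 19 is 736.
P(sum = 19) = 736/20736 = 23/648 ≈ 0.035.

0.035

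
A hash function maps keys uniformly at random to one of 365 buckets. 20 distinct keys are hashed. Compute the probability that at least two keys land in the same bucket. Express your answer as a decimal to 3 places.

It's easier to compute the probability that all 20 are distinct.
P(all distinct) = 365/365 · 364/365 · ··· · 346/365 ≈ 0.589.
So the probability of at least one match is 1 − 0.589 = 0.411.

0.411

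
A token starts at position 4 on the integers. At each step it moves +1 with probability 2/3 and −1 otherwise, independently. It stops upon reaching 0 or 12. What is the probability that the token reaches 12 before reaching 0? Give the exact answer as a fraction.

Let r = q/p = (1/3)/(2/3) = 1/2. The recurrence P(i) = p·P(i+1) + q·P(i−1) with P(0)=0, P(12)=1 gives P(i) = (1 − r^i)/(1 − r^12).
P(4) = (1 − (1/2)^4) / (1 − (1/2)^12) = 256/273.

256/273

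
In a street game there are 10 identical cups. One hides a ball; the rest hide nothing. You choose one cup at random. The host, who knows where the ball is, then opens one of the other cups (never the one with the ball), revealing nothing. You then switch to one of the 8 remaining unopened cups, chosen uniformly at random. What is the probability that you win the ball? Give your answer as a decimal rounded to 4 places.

0.1125

Your original cup holds the ball with probability 1/10, so the other 9 collectively hold it with probability 9/10.
The host can always find an empty cup to open, so this doesn't change that 9/10; it is now spread over the 8 remaining unopened cups.
P(win by switching) = (9/10) · (1/8) = 9/80 ≈ 0.1125.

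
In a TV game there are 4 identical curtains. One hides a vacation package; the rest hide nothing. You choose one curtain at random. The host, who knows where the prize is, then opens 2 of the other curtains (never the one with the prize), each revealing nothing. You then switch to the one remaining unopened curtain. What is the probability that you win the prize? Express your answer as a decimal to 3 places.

0.750

Your original curtain holds the prize with probability 1/4, so the other 3 collectively hold it with probability 3/4.
The host can always find 2 empty curtains to open, so the reveals don't change that 3/4; it is now spread over the 1 remaining unopened curtain.
P(win by switching) = (3/4) · (1/1) = 3/4 ≈ 0.750.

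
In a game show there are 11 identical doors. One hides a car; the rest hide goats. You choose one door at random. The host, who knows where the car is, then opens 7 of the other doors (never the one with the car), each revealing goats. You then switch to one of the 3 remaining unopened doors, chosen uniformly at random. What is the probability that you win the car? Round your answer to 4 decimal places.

0.3030

Your original door holds the car with probability 1/11, so the other 10 collectively hold it with probability 10/11.
The host can always find 7 empty doors to open, so the reveals don't change that 10/11; it is now spread over the 3 remaining unopened doors.
P(win by switching) = (10/11) · (1/3) = 10/33 ≈ 0.3030.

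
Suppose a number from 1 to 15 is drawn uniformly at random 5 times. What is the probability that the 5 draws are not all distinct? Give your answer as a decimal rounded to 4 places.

P(all 5 different) = 15/15 · 14/15 · ··· · 11/15 ≈ 0.4745.
P(at least two equal) = 1 − 0.4745 = 0.5255.

0.5255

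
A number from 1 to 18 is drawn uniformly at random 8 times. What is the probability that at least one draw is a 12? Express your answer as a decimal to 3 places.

0.367

P(no draw is a 12) = (17/18)^8 ≈ 0.633.
P(at least one) = 1 − 0.633 = 0.367.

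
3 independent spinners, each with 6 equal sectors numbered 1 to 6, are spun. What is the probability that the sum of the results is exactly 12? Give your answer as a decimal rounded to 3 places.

There are 6^3 = 216 equally likely outcomes.
The number of ordered 3-tuples from {1,…,6} summing to 12 is 25.
P(sum = 12) = 25/216 ≈ 0.116.

0.116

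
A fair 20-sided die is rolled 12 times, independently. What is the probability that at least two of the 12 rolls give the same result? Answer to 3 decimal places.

P(all 12 different) = 20/20 · 19/20 · ··· · 9/20 ≈ 0.015.
P(at least two equal) = 1 − 0.015 = 0.985.

0.985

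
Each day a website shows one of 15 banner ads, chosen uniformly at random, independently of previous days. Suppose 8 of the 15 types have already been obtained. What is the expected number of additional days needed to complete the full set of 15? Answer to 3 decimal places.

38.893

Starting from 8 distinct types, each trial gives a new one with probability (15−i)/15 when i types are held, so the wait for the next new type is 15/(15−i).
E = 15/7 + 15/6 + 15/5 + 15/4 + 15/3 + 15/2 + 15/1 = 1089/28 ≈ 38.893.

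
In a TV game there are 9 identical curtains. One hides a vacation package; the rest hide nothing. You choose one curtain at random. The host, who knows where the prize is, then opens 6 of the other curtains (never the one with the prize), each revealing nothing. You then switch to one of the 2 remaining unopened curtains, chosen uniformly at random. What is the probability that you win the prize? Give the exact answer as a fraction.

Your original curtain holds the prize with probability 1/9, so the other 8 collectively hold it with probability 8/9.
The host can always find 6 empty curtains to open, so the reveals don't change that 8/9; it is now spread over the 2 remaining unopened curtains.
P(win by switching) = (8/9) · (1/2) = 4/9.

4/9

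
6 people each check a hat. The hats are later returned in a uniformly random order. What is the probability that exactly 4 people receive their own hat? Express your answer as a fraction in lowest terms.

1/48

Choose which 4 of the 6 are fixed: C(6,4) = 15 ways.
The remaining 2 must have no fixed point: D(2) = 1.
P = 15·1/720 = 1/48.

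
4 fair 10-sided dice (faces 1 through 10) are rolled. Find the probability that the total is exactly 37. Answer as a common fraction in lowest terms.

1/500

There are 10^4 = 10000 equally likely outcomes.
The number of ordered 4-tuples from {1,…,10} summing to 37 is 20.
P(sum = 37) = 20/10000 = 1/500.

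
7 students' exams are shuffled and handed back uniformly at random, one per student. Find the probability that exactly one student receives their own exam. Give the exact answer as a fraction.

Choose which one is fixed: C(7,1) = 7 ways.
The remaining 6 must have no fixed point: D(6) = 265.
P = 7·265/5040 = 53/144.

53/144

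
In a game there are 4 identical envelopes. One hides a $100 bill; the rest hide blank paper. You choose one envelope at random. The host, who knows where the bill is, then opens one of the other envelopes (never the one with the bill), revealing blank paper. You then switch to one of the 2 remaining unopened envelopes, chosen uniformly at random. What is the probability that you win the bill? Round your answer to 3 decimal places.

0.375

Your original envelope holds the bill with probability 1/4, so the other 3 collectively hold it with probability 3/4.
The host can always find an empty envelope to open, so this doesn't change that 3/4; it is now spread over the 2 remaining unopened envelopes.
P(win by switching) = (3/4) · (1/2) = 3/8 ≈ 0.375.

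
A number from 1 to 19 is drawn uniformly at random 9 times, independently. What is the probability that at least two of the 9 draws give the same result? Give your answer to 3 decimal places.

0.896

P(all 9 different) = 19/19 · 18/19 · ··· · 11/19 ≈ 0.104.
P(at least two equal) = 1 − 0.104 = 0.896.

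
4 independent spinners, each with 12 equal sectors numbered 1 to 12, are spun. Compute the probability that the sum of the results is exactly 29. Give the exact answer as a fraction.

265/5184

There are 12^4 = 20736 equally likely outcomes.
The number of ordered 4-tuples from {1,…,12} summing to 29 is 1060.
P(sum = 29) = 1060/20736 = 265/5184.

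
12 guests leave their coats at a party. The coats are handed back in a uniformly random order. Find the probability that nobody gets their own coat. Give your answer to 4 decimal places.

0.3679

This is the derangement probability: permutations of 12 with no fixed point.
D(12) = 12! · (1 − 1/1! + 1/2! − ··· + (−1)^12/12!) = 176214841.
P = 176214841/479001600 = 16019531/43545600 ≈ 0.3679.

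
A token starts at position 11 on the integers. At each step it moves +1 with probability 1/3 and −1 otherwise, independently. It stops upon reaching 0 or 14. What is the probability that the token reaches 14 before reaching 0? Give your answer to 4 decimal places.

0.1249

Let r = q/p = (2/3)/(1/3) = 2. The recurrence P(i) = p·P(i+1) + q·P(i−1) with P(0)=0, P(14)=1 gives P(i) = (1 − r^i)/(1 − r^14).
P(11) = (1 − (2)^11) / (1 − (2)^14) = 2047/16383 ≈ 0.1249.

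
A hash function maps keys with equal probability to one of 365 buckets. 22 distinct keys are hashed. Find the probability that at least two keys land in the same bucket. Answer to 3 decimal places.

0.476

It's easier to compute the probability that all 22 are distinct.
P(all distinct) = 365/365 · 364/365 · ··· · 344/365 ≈ 0.524.
So the probability of at least one match is 1 − 0.524 = 0.476.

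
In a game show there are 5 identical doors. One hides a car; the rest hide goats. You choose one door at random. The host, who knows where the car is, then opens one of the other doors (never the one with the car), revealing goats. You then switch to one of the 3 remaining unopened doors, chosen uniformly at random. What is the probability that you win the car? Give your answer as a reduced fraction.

4/15

Your original door holds the car with probability 1/5, so the other 4 collectively hold it with probability 4/5.
The host can always find an empty door to open, so this doesn't change that 4/5; it is now spread over the 3 remaining unopened doors.
P(win by switching) = (4/5) · (1/3) = 4/15.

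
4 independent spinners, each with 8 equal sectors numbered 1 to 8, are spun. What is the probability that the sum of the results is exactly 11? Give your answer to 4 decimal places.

0.0293

There are 8^4 = 4096 equally likely outcomes.
The number of ordered 4-tuples from {1,…,8} summing to 11 is 120.
P(sum = 11) = 120/4096 = 15/512 ≈ 0.0293.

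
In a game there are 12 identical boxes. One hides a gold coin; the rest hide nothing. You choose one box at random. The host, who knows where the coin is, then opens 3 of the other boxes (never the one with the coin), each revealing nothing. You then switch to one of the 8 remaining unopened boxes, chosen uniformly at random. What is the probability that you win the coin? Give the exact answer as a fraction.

11/96

Your original box holds the coin with probability 1/12, so the other 11 collectively hold it with probability 11/12.
The host can always find 3 empty boxes to open, so the reveals don't change that 11/12; it is now spread over the 8 remaining unopened boxes.
P(win by switching) = (11/12) · (1/8) = 11/96.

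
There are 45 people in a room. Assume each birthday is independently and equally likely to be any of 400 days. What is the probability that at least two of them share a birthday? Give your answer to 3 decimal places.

0.924

It's easier to compute the probability that all 45 are distinct.
P(all distinct) = 400/400 · 399/400 · ··· · 356/400 ≈ 0.076.
So the probability of at least one match is 1 − 0.076 = 0.924.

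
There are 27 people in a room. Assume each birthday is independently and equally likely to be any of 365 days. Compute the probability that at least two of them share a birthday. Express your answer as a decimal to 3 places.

0.627

It's easier to compute the probability that all 27 are distinct.
P(all distinct) = 365/365 · 364/365 · ··· · 339/365 ≈ 0.373.
So the probability of at least one match is 1 − 0.373 = 0.627.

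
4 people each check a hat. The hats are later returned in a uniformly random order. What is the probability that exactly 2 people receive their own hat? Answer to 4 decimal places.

Choose which 2 of the 4 are fixed: C(4,2) = 6 ways.
The remaining 2 must have no fixed point: D(2) = 1.
P = 6·1/24 = 1/4 ≈ 0.2500.

0.2500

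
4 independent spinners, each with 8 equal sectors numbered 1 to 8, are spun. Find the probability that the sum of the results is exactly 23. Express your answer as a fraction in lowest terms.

There are 8^4 = 4096 equally likely outcomes.
The number of ordered 4-tuples from {1,…,8} summing to 23 is 204.
P(sum = 23) = 204/4096 = 51/1024.

51/1024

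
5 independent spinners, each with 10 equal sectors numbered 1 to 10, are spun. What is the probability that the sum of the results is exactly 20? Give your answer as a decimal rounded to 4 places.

There are 10^5 = 100000 equally likely outcomes.
The number of ordered 5-tuples from {1,…,10} summing to 20 is 3246.
P(sum = 20) = 3246/100000 = 1623/50000 ≈ 0.0325.

0.0325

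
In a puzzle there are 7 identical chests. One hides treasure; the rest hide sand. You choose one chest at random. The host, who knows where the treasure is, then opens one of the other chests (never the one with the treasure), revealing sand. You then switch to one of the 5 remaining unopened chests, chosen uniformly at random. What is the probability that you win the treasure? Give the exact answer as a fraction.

Your original chest holds the treasure with probability 1/7, so the other 6 collectively hold it with probability 6/7.
The host can always find an empty chest to open, so this doesn't change that 6/7; it is now spread over the 5 remaining unopened chests.
P(win by switching) = (6/7) · (1/5) = 6/35.

6/35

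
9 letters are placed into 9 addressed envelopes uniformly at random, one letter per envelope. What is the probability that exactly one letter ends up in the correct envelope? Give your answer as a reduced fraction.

2119/5760

Choose which one is fixed: C(9,1) = 9 ways.
The remaining 8 must have no fixed point: D(8) = 14833.
P = 9·14833/362880 = 2119/5760.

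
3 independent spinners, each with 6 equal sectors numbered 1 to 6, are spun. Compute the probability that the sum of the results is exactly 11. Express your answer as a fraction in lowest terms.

There are 6^3 = 216 equally likely outcomes.
The number of ordered 3-tuples from {1,…,6} summing to 11 is 27.
P(sum = 11) = 27/216 = 1/8.

1/8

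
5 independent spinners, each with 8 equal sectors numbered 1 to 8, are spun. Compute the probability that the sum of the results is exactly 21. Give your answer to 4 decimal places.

0.0726

There are 8^5 = 32768 equally likely outcomes.
The number of ordered 5-tuples from {1,…,8} summing to 21 is 2380.
P(sum = 21) = 2380/32768 = 595/8192 ≈ 0.0726.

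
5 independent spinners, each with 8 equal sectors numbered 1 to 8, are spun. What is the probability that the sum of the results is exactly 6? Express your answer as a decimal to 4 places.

There are 8^5 = 32768 equally likely outcomes.
The number of ordered 5-tuples from {1,…,8} summing to 6 is 5.
P(sum = 6) = 5/32768 ≈ 0.0002.

0.0002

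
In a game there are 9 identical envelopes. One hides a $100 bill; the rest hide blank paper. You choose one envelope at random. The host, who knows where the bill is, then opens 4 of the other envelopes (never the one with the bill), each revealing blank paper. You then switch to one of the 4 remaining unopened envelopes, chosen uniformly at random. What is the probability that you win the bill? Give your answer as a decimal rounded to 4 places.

0.2222

Your original envelope holds the bill with probability 1/9, so the other 8 collectively hold it with probability 8/9.
The host can always find 4 empty envelopes to open, so the reveals don't change that 8/9; it is now spread over the 4 remaining unopened envelopes.
P(win by switching) = (8/9) · (1/4) = 2/9 ≈ 0.2222.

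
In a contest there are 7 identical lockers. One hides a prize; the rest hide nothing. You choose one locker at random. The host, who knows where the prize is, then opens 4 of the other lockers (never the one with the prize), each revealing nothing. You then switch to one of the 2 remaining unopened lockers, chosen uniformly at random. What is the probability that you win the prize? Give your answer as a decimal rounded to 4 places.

Your original locker holds the prize with probability 1/7, so the other 6 collectively hold it with probability 6/7.
The host can always find 4 empty lockers to open, so the reveals don't change that 6/7; it is now spread over the 2 remaining unopened lockers.
P(win by switching) = (6/7) · (1/2) = 3/7 ≈ 0.4286.

0.4286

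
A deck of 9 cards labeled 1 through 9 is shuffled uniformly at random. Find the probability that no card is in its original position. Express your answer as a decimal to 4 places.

0.3679

This is the derangement probability: permutations of 9 with no fixed point.
D(9) = 9! · (1 − 1/1! + 1/2! − ··· + (−1)^9/9!) = 133496.
P = 133496/362880 = 16687/45360 ≈ 0.3679.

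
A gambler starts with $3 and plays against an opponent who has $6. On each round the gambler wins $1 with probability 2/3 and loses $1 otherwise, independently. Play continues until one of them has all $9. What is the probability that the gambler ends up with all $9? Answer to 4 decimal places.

0.8767

Let r = q/p = (1/3)/(2/3) = 1/2. The recurrence P(i) = p·P(i+1) + q·P(i−1) with P(0)=0, P(9)=1 gives P(i) = (1 − r^i)/(1 − r^9).
P(3) = (1 − (1/2)^3) / (1 − (1/2)^9) = 64/73 ≈ 0.8767.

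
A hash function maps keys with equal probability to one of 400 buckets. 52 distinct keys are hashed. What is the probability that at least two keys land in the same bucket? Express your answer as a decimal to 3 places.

It's easier to compute the probability that all 52 are distinct.
P(all distinct) = 400/400 · 399/400 · ··· · 349/400 ≈ 0.031.
So the probability of at least one match is 1 − 0.031 = 0.969.

0.969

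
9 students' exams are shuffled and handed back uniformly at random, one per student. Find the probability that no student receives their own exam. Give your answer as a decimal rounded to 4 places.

0.3679

This is the derangement probability: permutations of 9 with no fixed point.
D(9) = 9! · (1 − 1/1! + 1/2! − ··· + (−1)^9/9!) = 133496.
P = 133496/362880 = 16687/45360 ≈ 0.3679.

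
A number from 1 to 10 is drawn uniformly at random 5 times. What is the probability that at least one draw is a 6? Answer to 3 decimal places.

P(no draw is a 6) = (9/10)^5 ≈ 0.590.
P(at least one) = 1 − 0.590 = 0.410.

0.410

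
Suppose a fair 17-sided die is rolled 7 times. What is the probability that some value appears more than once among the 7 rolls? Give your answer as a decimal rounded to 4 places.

0.7611

P(all 7 different) = 17/17 · 16/17 · ··· · 11/17 ≈ 0.2389.
P(at least two equal) = 1 − 0.2389 = 0.7611.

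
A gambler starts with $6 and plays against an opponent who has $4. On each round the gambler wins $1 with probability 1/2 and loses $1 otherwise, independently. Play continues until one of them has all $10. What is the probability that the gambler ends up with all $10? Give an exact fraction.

With a fair step, P(i) = ½P(i−1) + ½P(i+1) with P(0)=0, P(10)=1 has the linear solution P(i) = i/10.
P(6) = 6/10 = 3/5.

3/5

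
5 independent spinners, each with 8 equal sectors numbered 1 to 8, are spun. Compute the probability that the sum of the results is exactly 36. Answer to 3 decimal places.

0.002

There are 8^5 = 32768 equally likely outcomes.
The number of ordered 5-tuples from {1,…,8} summing to 36 is 70.
P(sum = 36) = 70/32768 = 35/16384 ≈ 0.002.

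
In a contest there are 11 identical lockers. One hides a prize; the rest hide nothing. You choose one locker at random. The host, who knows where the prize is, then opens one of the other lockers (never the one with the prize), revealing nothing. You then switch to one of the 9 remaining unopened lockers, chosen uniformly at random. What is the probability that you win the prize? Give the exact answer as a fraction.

10/99

Your original locker holds the prize with probability 1/11, so the other 10 collectively hold it with probability 10/11.
The host can always find an empty locker to open, so this doesn't change that 10/11; it is now spread over the 9 remaining unopened lockers.
P(win by switching) = (10/11) · (1/9) = 10/99.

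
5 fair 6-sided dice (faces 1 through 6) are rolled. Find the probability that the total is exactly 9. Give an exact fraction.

There are 6^5 = 7776 equally likely outcomes.
The number of ordered 5-tuples from {1,…,6} summing to 9 is 70.
P(sum = 9) = 70/7776 = 35/3888.

35/3888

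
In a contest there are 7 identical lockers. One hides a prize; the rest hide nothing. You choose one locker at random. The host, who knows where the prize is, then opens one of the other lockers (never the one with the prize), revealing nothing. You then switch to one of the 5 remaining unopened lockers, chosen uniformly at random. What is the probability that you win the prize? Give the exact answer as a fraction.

Your original locker holds the prize with probability 1/7, so the other 6 collectively hold it with probability 6/7.
The host can always find an empty locker to open, so this doesn't change that 6/7; it is now spread over the 5 remaining unopened lockers.
P(win by switching) = (6/7) · (1/5) = 6/35.

6/35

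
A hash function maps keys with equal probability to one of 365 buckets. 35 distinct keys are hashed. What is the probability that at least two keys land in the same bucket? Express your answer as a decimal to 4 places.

0.8144

It's easier to compute the probability that all 35 are distinct.
P(all distinct) = 365/365 · 364/365 · ··· · 331/365 ≈ 0.1856.
So the probability of at least one match is 1 − 0.1856 = 0.8144.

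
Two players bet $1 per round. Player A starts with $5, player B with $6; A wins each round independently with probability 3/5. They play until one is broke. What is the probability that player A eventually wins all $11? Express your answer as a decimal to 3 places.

0.878

Let r = q/p = (2/5)/(3/5) = 2/3. The recurrence P(i) = p·P(i+1) + q·P(i−1) with P(0)=0, P(11)=1 gives P(i) = (1 − r^i)/(1 − r^11).
P(5) = (1 − (2/3)^5) / (1 − (2/3)^11) = 153819/175099 ≈ 0.878.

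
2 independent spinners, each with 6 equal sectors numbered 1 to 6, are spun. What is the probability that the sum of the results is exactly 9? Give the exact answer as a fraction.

1/9

There are 6^2 = 36 equally likely outcomes.
The number of ordered 2-tuples from {1,…,6} summing to 9 is 4.
P(sum = 9) = 4/36 = 1/9.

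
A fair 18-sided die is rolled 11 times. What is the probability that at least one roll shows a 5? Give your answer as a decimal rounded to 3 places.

P(no roll shows a 5) = (17/18)^11 ≈ 0.533.
P(at least one) = 1 − 0.533 = 0.467.

0.467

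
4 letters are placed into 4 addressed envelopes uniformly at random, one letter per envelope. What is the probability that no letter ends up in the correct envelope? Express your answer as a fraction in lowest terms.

3/8

This is the derangement probability: permutations of 4 with no fixed point.
D(4) = 4! · (1 − 1/1! + 1/2! − ··· + (−1)^4/4!) = 9.
P = 9/24 = 3/8.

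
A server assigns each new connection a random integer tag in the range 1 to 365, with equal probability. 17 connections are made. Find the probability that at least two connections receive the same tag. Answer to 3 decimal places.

It's easier to compute the probability that all 17 are distinct.
P(all distinct) = 365/365 · 364/365 · ··· · 349/365 ≈ 0.685.
So the probability of at least one match is 1 − 0.685 = 0.315.

0.315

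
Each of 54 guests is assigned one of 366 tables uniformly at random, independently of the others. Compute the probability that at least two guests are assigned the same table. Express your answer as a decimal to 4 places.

0.9837

It's easier to compute the probability that all 54 are distinct.
P(all distinct) = 366/366 · 365/366 · ··· · 313/366 ≈ 0.0163.
So the probability of at least one match is 1 − 0.0163 = 0.9837.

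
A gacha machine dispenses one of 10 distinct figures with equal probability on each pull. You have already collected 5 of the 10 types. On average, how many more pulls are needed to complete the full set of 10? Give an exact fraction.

137/6

Starting from 5 distinct types, each trial gives a new one with probability (10−i)/10 when i types are held, so the wait for the next new type is 10/(10−i).
E = 10/5 + 10/4 + 10/3 + 10/2 + 10/1 = 137/6.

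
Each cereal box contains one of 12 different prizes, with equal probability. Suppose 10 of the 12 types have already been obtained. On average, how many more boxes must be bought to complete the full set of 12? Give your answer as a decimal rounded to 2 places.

18.00

Starting from 10 distinct types, each trial gives a new one with probability (12−i)/12 when i types are held, so the wait for the next new type is 12/(12−i).
E = 12/2 + 12/1 = 18 ≈ 18.00.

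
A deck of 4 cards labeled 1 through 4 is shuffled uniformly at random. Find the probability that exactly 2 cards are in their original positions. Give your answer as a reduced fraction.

1/4

Choose which 2 of the 4 are fixed: C(4,2) = 6 ways.
The remaining 2 must have no fixed point: D(2) = 1.
P = 6·1/24 = 1/4.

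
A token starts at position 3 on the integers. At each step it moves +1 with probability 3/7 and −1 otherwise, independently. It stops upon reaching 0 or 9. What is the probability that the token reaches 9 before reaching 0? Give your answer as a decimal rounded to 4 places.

Let r = q/p = (4/7)/(3/7) = 4/3. The recurrence P(i) = p·P(i+1) + q·P(i−1) with P(0)=0, P(9)=1 gives P(i) = (1 − r^i)/(1 − r^9).
P(3) = (1 − (4/3)^3) / (1 − (4/3)^9) = 729/6553 ≈ 0.1112.

0.1112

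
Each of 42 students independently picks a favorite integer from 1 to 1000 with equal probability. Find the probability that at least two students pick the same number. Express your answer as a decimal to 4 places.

0.5824

It's easier to compute the probability that all 42 are distinct.
P(all distinct) = 1000/1000 · 999/1000 · ··· · 959/1000 ≈ 0.4176.
So the probability of at least one match is 1 − 0.4176 = 0.5824.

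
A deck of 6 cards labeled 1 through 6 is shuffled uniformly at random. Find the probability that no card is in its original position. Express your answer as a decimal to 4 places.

This is the derangement probability: permutations of 6 with no fixed point.
D(6) = 6! · (1 − 1/1! + 1/2! − ··· + (−1)^6/6!) = 265.
P = 265/720 = 53/144 ≈ 0.3681.

0.3681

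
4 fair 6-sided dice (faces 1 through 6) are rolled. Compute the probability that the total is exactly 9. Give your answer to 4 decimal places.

There are 6^4 = 1296 equally likely outcomes.
The number of ordered 4-tuples from {1,…,6} summing to 9 is 56.
P(sum = 9) = 56/1296 = 7/162 ≈ 0.0432.

0.0432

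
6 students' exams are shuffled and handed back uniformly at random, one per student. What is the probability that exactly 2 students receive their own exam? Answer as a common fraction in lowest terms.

Choose which 2 of the 6 are fixed: C(6,2) = 15 ways.
The remaining 4 must have no fixed point: D(4) = 9.
P = 15·9/720 = 3/16.

3/16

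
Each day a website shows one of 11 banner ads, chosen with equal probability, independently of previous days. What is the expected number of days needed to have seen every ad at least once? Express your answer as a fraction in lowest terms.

After i distinct types are collected, each trial gives a new one with probability (11−i)/11, so the expected wait for the next new type is 11/(11−i).
E = 11/11 + 11/10 + 11/9 + 11/8 + 11/7 + 11/6 + 11/5 + 11/4 + 11/3 + 11/2 + 11/1 = 83711/2520.

83711/2520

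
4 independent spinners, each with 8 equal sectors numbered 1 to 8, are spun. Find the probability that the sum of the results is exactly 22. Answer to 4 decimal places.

There are 8^4 = 4096 equally likely outcomes.
The number of ordered 4-tuples from {1,…,8} summing to 22 is 246.
P(sum = 22) = 246/4096 = 123/2048 ≈ 0.0601.

0.0601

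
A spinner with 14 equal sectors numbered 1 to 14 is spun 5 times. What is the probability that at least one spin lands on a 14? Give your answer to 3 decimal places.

0.310

P(no spin lands on a 14) = (13/14)^5 ≈ 0.690.
P(at least one) = 1 − 0.690 = 0.310.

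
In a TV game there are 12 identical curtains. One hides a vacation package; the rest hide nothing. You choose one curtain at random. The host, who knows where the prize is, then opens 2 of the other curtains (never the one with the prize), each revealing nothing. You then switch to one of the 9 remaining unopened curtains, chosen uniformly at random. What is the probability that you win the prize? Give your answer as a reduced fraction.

Your original curtain holds the prize with probability 1/12, so the other 11 collectively hold it with probability 11/12.
The host can always find 2 empty curtains to open, so the reveals don't change that 11/12; it is now spread over the 9 remaining unopened curtains.
P(win by switching) = (11/12) · (1/9) = 11/108.

11/108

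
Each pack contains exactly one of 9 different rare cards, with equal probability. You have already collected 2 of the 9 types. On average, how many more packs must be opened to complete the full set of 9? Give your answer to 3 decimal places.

23.336

Starting from 2 distinct types, each trial gives a new one with probability (9−i)/9 when i types are held, so the wait for the next new type is 9/(9−i).
E = 9/7 + 9/6 + 9/5 + 9/4 + 9/3 + 9/2 + 9/1 = 3267/140 ≈ 23.336.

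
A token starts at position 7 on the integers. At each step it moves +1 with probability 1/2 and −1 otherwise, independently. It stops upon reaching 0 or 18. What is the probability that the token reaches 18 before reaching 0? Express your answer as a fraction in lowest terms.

With a fair step, P(i) = ½P(i−1) + ½P(i+1) with P(0)=0, P(18)=1 has the linear solution P(i) = i/18.
P(7) = 7/18.

7/18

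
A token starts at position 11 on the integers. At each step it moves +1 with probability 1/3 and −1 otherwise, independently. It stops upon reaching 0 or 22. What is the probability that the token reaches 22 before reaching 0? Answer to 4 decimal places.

Let r = q/p = (2/3)/(1/3) = 2. The recurrence P(i) = p·P(i+1) + q·P(i−1) with P(0)=0, P(22)=1 gives P(i) = (1 − r^i)/(1 − r^22).
P(11) = (1 − (2)^11) / (1 − (2)^22) = 1/2049 ≈ 0.0005.

0.0005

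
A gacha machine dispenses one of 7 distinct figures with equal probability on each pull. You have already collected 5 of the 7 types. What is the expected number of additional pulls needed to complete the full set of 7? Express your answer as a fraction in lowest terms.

21/2

Starting from 5 distinct types, each trial gives a new one with probability (7−i)/7 when i types are held, so the wait for the next new type is 7/(7−i).
E = 7/2 + 7/1 = 21/2.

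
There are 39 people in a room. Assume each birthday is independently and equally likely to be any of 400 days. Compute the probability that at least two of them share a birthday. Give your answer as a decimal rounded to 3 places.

0.853

It's easier to compute the probability that all 39 are distinct.
P(all distinct) = 400/400 · 399/400 · ··· · 362/400 ≈ 0.147.
So the probability of at least one match is 1 − 0.147 = 0.853.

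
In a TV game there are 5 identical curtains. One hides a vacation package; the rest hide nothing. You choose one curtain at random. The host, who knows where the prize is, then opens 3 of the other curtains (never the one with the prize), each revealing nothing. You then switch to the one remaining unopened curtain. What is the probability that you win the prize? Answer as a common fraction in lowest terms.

Your original curtain holds the prize with probability 1/5, so the other 4 collectively hold it with probability 4/5.
The host can always find 3 empty curtains to open, so the reveals don't change that 4/5; it is now spread over the 1 remaining unopened curtain.
P(win by switching) = (4/5) · (1/1) = 4/5.

4/5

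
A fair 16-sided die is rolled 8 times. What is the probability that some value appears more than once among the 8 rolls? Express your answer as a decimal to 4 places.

0.8792

P(all 8 different) = 16/16 · 15/16 · ··· · 9/16 ≈ 0.1208.
P(at least two equal) = 1 − 0.1208 = 0.8792.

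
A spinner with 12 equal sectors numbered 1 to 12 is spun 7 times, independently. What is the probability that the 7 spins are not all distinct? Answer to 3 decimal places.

0.889

P(all 7 different) = 12/12 · 11/12 · ··· · 6/12 ≈ 0.111.
P(at least two equal) = 1 − 0.111 = 0.889.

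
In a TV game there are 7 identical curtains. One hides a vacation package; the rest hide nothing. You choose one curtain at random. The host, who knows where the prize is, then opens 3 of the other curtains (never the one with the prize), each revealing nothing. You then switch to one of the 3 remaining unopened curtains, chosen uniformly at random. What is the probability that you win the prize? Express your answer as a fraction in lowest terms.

2/7

Your original curtain holds the prize with probability 1/7, so the other 6 collectively hold it with probability 6/7.
The host can always find 3 empty curtains to open, so the reveals don't change that 6/7; it is now spread over the 3 remaining unopened curtains.
P(win by switching) = (6/7) · (1/3) = 2/7.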